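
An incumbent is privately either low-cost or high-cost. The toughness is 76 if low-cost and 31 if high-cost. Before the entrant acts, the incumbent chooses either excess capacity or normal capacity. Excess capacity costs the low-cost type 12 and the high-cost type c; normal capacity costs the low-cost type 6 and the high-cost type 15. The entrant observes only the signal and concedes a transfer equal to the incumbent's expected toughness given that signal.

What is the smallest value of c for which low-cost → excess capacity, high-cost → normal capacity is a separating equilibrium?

Under separation: excess capacity → low-cost (pays 76); normal capacity → high-cost (pays 31).
Low-cost: 76 − 12 = 64 ≥ 31 − 6 = 25. Holds regardless of c. ✓
High-cost: 31 − 15 ≥ 76 − c, so c ≥ 76 − 16 = 60.

60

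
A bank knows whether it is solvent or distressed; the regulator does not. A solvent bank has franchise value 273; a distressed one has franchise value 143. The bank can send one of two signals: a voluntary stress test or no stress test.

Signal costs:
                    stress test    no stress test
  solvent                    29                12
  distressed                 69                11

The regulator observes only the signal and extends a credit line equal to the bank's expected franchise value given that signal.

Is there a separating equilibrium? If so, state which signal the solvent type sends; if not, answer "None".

Try solvent → stress test, distressed → no stress test:
  Under separation the regulator infers type exactly: stress test → solvent (pays 273), no stress test → distressed (pays 143).
  Solvent: stress test gives 273 − 29 = 244; no stress test gives 143 − 12 = 131. No deviation. ✓
  Distressed: no stress test gives 143 − 11 = 132; stress test gives 273 − 69 = 204. Would deviate. ✗
Try solvent → no stress test, distressed → stress test:
  Under separation the regulator infers type exactly: no stress test → solvent (pays 273), stress test → distressed (pays 143).
  Solvent: no stress test gives 273 − 12 = 261; stress test gives 143 − 29 = 114. No deviation. ✓
  Distressed: stress test gives 143 − 69 = 74; no stress test gives 273 − 11 = 262. Would deviate. ✗
Neither assignment is incentive-compatible.

None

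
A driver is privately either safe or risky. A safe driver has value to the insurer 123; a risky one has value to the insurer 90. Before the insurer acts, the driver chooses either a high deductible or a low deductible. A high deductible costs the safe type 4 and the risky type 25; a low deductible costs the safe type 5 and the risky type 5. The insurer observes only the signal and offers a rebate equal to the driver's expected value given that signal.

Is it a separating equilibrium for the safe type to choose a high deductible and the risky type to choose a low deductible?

No

Under separation the insurer infers type exactly: high deductible → safe (pays 123), low deductible → risky (pays 90).
Safe: high deductible gives 123 − 4 = 119; low deductible gives 90 − 5 = 85. No deviation. ✓
Risky: low deductible gives 90 − 5 = 85; high deductible gives 123 − 25 = 98. Would deviate. ✗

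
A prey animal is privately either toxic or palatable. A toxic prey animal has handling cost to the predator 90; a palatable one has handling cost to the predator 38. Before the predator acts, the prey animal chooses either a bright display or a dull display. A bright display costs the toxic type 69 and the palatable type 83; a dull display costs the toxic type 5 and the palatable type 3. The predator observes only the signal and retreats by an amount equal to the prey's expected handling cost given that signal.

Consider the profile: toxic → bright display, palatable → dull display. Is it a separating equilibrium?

Under separation the predator infers type exactly: bright display → toxic (pays 90), dull display → palatable (pays 38).
Toxic: bright display gives 90 − 69 = 21; dull display gives 38 − 5 = 33. Would deviate. ✗
Palatable: dull display gives 38 − 3 = 35; bright display gives 90 − 83 = 7. No deviation. ✓

No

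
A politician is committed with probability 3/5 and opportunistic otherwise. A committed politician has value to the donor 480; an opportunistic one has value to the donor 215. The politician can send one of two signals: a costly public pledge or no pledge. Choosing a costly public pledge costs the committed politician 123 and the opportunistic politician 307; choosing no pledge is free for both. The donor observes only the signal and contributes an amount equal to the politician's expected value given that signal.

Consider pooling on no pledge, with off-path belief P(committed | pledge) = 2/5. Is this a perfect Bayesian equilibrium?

Yes

On the equilibrium path (no pledge) the donor holds the prior 3/5 and pays 3/5·480 + 2/5·215 = 374. Off-path (pledge) belief 2/5 gives 2/5·480 + 3/5·215 = 321.
Committed: no pledge gives 374 − 0 = 374; pledge gives 321 − 123 = 198. Stays. ✓
Opportunistic: no pledge gives 374 − 0 = 374; pledge gives 321 − 307 = 14. Stays. ✓
Beliefs are Bayes-consistent on-path and both types best-respond.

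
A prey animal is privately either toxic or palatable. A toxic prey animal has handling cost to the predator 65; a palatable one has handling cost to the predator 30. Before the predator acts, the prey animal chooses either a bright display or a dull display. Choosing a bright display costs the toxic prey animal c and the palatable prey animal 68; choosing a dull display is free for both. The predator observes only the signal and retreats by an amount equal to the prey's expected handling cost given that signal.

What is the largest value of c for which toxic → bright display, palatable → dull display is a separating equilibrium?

35

Under separation: bright display → toxic (pays 65); dull display → palatable (pays 30).
Palatable: 30 − 0 = 30 ≥ 65 − 68 = -3. Holds regardless of c. ✓
Toxic: 65 − c ≥ 30 − 0, so c ≤ 65 − 30 = 35.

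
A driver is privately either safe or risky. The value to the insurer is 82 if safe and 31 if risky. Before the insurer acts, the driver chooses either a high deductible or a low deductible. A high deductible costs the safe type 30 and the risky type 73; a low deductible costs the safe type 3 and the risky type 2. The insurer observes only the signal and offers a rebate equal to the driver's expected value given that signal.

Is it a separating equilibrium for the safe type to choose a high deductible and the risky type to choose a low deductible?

Yes

If types separate, high deductible earns payment 82 and low deductible earns 31.
Safe: high deductible gives 82 − 30 = 52; low deductible gives 31 − 3 = 28. No deviation. ✓
Risky: low deductible gives 31 − 2 = 29; high deductible gives 82 − 73 = 9. No deviation. ✓
Both incentive constraints hold.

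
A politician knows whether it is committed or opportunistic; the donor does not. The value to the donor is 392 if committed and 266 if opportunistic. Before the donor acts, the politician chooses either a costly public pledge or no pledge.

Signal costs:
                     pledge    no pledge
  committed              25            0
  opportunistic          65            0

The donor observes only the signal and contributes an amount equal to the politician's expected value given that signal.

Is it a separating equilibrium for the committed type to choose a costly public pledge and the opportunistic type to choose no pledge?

Under separation the donor infers type exactly: pledge → committed (pays 392), no pledge → opportunistic (pays 266).
Committed: pledge gives 392 − 25 = 367; no pledge gives 266 − 0 = 266. No deviation. ✓
Opportunistic: no pledge gives 266 − 0 = 266; pledge gives 392 − 65 = 327. Would deviate. ✗

No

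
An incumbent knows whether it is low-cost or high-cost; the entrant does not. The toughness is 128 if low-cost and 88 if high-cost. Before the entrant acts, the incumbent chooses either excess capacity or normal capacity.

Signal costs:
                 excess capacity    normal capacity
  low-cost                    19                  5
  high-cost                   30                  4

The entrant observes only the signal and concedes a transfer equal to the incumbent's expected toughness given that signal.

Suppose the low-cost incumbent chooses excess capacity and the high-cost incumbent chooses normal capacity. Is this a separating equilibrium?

Under separation the entrant infers type exactly: excess capacity → low-cost (pays 128), normal capacity → high-cost (pays 88).
Low-cost: excess capacity gives 128 − 19 = 109; normal capacity gives 88 − 5 = 83. No deviation. ✓
High-cost: normal capacity gives 88 − 4 = 84; excess capacity gives 128 − 30 = 98. Would deviate. ✗

No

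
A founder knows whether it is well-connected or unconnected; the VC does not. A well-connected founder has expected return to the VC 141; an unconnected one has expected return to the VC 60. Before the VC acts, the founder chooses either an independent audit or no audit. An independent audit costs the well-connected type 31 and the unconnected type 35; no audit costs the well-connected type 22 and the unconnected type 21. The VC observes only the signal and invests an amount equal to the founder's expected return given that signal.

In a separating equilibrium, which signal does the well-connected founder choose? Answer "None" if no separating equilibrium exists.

Try well-connected → audit, unconnected → no audit:
  Under separation the VC infers type exactly: audit → well-connected (pays 141), no audit → unconnected (pays 60).
  Well-connected: audit gives 141 − 31 = 110; no audit gives 60 − 22 = 38. No deviation. ✓
  Unconnected: no audit gives 60 − 21 = 39; audit gives 141 − 35 = 106. Would deviate. ✗
Try well-connected → no audit, unconnected → audit:
  Under separation the VC infers type exactly: no audit → well-connected (pays 141), audit → unconnected (pays 60).
  Well-connected: no audit gives 141 − 22 = 119; audit gives 60 − 31 = 29. No deviation. ✓
  Unconnected: audit gives 60 − 35 = 25; no audit gives 141 − 21 = 120. Would deviate. ✗
Neither assignment is incentive-compatible.

None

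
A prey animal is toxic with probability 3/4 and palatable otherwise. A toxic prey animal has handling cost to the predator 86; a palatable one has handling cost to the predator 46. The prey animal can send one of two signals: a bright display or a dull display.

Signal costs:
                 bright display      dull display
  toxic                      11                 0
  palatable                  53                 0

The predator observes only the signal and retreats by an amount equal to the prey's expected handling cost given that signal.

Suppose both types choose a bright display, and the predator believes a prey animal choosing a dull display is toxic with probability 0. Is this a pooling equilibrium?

No

At the pooled signal (bright display) the predator holds the prior 3/4 and pays 3/4·86 + 1/4·46 = 76. Off-path (dull display) belief 0 gives 0·86 + 1·46 = 46.
Toxic: bright display gives 76 − 11 = 65; dull display gives 46 − 0 = 46. Stays. ✓
Palatable: bright display gives 76 − 53 = 23; dull display gives 46 − 0 = 46. Deviates. ✗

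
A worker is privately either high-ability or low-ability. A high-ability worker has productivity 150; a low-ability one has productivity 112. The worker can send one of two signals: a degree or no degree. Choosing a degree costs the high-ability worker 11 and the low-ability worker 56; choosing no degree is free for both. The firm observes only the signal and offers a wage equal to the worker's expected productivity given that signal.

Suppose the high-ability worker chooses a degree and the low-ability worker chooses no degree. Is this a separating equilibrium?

Under separation the firm infers type exactly: degree → high-ability (pays 150), no degree → low-ability (pays 112).
High-ability: degree gives 150 − 11 = 139; no degree gives 112 − 0 = 112. No deviation. ✓
Low-ability: no degree gives 112 − 0 = 112; degree gives 150 − 56 = 94. No deviation. ✓
Neither type gains from mimicking the other.

Yes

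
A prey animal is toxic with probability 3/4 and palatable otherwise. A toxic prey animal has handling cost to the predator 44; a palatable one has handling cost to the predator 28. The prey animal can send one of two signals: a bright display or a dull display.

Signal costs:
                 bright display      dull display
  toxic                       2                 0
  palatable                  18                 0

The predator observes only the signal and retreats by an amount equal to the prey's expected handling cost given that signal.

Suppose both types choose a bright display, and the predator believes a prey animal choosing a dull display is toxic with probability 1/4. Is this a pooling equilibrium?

No

At the pooled signal (bright display) the predator holds the prior 3/4 and pays 3/4·44 + 1/4·28 = 40. Off-path (dull display) belief 1/4 gives 1/4·44 + 3/4·28 = 32.
Toxic: bright display gives 40 − 2 = 38; dull display gives 32 − 0 = 32. Stays. ✓
Palatable: bright display gives 40 − 18 = 22; dull display gives 32 − 0 = 32. Deviates. ✗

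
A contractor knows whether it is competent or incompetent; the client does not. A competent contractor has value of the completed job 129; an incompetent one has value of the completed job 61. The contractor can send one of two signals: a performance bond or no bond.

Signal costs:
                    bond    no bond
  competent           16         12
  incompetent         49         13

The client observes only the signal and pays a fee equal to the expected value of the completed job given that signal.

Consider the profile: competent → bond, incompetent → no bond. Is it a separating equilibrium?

If types separate, bond earns payment 129 and no bond earns 61.
Competent: bond gives 129 − 16 = 113; no bond gives 61 − 12 = 49. No deviation. ✓
Incompetent: no bond gives 61 − 13 = 48; bond gives 129 − 49 = 80. Would deviate. ✗

No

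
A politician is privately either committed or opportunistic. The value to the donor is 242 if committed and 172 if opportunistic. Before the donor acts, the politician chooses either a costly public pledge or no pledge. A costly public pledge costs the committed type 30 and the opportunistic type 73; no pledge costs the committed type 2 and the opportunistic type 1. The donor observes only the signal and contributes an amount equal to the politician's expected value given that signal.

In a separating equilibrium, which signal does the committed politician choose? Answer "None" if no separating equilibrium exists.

Try committed → pledge, opportunistic → no pledge:
  Under separation the donor infers type exactly: pledge → committed (pays 242), no pledge → opportunistic (pays 172).
  Committed: pledge gives 242 − 30 = 212; no pledge gives 172 − 2 = 170. No deviation. ✓
  Opportunistic: no pledge gives 172 − 1 = 171; pledge gives 242 − 73 = 169. No deviation. ✓
Both hold — the committed type sends pledge.

pledge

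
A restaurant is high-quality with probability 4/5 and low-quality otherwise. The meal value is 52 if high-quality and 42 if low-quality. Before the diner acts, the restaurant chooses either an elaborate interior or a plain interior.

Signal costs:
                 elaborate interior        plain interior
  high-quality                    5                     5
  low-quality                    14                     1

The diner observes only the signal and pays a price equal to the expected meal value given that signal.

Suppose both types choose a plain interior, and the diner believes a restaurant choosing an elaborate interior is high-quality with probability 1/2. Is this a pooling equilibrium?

On the equilibrium path (plain interior) the diner holds the prior 4/5 and pays 4/5·52 + 1/5·42 = 50. Off-path (elaborate interior) belief 1/2 gives 1/2·52 + 1/2·42 = 47.
High-quality: plain interior gives 50 − 5 = 45; elaborate interior gives 47 − 5 = 42. Stays. ✓
Low-quality: plain interior gives 50 − 1 = 49; elaborate interior gives 47 − 14 = 33. Stays. ✓
Beliefs are Bayes-consistent on-path and both types best-respond.

Yes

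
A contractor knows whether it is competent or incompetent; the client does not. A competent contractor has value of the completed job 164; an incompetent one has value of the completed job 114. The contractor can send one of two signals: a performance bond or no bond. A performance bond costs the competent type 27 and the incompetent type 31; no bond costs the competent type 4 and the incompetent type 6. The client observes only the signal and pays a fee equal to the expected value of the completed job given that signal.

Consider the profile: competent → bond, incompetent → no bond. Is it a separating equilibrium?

Under separation the client infers type exactly: bond → competent (pays 164), no bond → incompetent (pays 114).
Competent: bond gives 164 − 27 = 137; no bond gives 114 − 4 = 110. No deviation. ✓
Incompetent: no bond gives 114 − 6 = 108; bond gives 164 − 31 = 133. Would deviate. ✗

No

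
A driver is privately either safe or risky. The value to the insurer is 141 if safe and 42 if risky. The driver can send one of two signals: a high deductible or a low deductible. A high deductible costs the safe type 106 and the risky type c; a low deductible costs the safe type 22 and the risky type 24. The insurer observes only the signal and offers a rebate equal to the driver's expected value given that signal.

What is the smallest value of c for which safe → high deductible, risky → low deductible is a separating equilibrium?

Under separation: high deductible → safe (pays 141); low deductible → risky (pays 42).
Safe: 141 − 106 = 35 ≥ 42 − 22 = 20. Holds regardless of c. ✓
Risky: 42 − 24 ≥ 141 − c, so c ≥ 141 − 18 = 123.

123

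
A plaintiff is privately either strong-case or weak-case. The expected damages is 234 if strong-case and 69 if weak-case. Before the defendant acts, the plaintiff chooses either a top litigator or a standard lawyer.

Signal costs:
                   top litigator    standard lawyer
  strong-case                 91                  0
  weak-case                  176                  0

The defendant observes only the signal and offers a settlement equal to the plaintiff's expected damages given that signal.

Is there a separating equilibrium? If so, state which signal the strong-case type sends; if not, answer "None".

top litigator

Try strong-case → top litigator, weak-case → standard lawyer:
  If types separate, top litigator earns payment 234 and standard lawyer earns 69.
  Strong-case: top litigator gives 234 − 91 = 143; standard lawyer gives 69 − 0 = 69. No deviation. ✓
  Weak-case: standard lawyer gives 69 − 0 = 69; top litigator gives 234 − 176 = 58. No deviation. ✓
Both hold — the strong-case type sends top litigator.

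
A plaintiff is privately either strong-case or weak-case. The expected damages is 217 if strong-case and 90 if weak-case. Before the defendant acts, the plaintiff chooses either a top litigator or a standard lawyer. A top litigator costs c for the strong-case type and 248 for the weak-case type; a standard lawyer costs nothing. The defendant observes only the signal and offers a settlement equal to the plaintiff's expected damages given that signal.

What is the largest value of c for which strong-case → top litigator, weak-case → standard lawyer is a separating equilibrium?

Under separation: top litigator → strong-case (pays 217); standard lawyer → weak-case (pays 90).
Weak-case: 90 − 0 = 90 ≥ 217 − 248 = -31. Holds regardless of c. ✓
Strong-case: 217 − c ≥ 90 − 0, so c ≤ 217 − 90 = 127.

127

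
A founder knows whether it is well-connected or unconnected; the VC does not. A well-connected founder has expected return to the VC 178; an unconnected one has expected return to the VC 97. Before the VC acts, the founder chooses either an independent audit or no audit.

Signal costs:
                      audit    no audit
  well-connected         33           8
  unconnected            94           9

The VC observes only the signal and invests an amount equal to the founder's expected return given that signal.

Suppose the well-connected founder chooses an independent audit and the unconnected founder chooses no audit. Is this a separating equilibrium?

Yes

If types separate, audit earns payment 178 and no audit earns 97.
Well-connected: audit gives 178 − 33 = 145; no audit gives 97 − 8 = 89. No deviation. ✓
Unconnected: no audit gives 97 − 9 = 88; audit gives 178 − 94 = 84. No deviation. ✓
Both incentive constraints hold.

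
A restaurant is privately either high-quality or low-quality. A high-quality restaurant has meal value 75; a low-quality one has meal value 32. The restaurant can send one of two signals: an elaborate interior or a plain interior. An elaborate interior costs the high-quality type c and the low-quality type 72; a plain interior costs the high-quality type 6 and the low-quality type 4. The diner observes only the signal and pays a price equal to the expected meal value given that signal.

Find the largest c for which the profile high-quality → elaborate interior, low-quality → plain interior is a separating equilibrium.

49

Under separation: elaborate interior → high-quality (pays 75); plain interior → low-quality (pays 32).
Low-quality: 32 − 4 = 28 ≥ 75 − 72 = 3. Holds regardless of c. ✓
High-quality: 75 − c ≥ 32 − 6, so c ≤ 75 − 26 = 49.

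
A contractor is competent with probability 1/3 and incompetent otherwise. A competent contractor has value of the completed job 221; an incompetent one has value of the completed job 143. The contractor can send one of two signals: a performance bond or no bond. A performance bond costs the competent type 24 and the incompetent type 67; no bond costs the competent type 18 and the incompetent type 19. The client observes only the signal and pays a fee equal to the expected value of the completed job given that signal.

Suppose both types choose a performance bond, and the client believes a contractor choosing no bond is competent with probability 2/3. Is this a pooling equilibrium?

On the equilibrium path (bond) the client holds the prior 1/3 and pays 1/3·221 + 2/3·143 = 169. Off-path (no bond) belief 2/3 gives 2/3·221 + 1/3·143 = 195.
Competent: bond gives 169 − 24 = 145; no bond gives 195 − 18 = 177. Deviates. ✗
Incompetent: bond gives 169 − 67 = 102; no bond gives 195 − 19 = 176. Deviates. ✗

No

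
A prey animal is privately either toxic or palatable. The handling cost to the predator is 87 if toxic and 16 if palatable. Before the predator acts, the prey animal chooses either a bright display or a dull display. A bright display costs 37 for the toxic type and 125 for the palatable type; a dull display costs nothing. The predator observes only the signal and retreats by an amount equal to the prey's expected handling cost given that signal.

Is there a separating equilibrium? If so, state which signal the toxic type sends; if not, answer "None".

bright display

Try toxic → bright display, palatable → dull display:
  If types separate, bright display earns payment 87 and dull display earns 16.
  Toxic: bright display gives 87 − 37 = 50; dull display gives 16 − 0 = 16. No deviation. ✓
  Palatable: dull display gives 16 − 0 = 16; bright display gives 87 − 125 = -38. No deviation. ✓
Both hold — the toxic type sends bright display.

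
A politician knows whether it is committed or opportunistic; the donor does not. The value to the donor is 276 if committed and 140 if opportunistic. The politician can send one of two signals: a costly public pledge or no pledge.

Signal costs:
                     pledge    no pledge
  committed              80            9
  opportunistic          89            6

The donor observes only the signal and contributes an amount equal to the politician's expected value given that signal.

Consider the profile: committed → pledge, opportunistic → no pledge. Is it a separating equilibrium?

No

If types separate, pledge earns payment 276 and no pledge earns 140.
Committed: pledge gives 276 − 80 = 196; no pledge gives 140 − 9 = 131. No deviation. ✓
Opportunistic: no pledge gives 140 − 6 = 134; pledge gives 276 − 89 = 187. Would deviate. ✗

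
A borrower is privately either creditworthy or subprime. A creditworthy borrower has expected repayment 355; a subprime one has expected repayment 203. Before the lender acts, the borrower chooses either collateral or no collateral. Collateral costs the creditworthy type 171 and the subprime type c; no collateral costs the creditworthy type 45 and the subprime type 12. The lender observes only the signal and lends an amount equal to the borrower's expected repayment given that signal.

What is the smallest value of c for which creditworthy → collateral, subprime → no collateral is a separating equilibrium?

Under separation: collateral → creditworthy (pays 355); no collateral → subprime (pays 203).
Creditworthy: 355 − 171 = 184 ≥ 203 − 45 = 158. Holds regardless of c. ✓
Subprime: 203 − 12 ≥ 355 − c, so c ≥ 355 − 191 = 164.

164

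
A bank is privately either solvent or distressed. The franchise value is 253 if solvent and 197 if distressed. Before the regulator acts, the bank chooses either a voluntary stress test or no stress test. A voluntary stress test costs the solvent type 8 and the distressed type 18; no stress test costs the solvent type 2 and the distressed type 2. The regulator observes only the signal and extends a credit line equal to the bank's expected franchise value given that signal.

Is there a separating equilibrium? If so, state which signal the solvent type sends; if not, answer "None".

None

Try solvent → stress test, distressed → no stress test:
  If types separate, stress test earns payment 253 and no stress test earns 197.
  Solvent: stress test gives 253 − 8 = 245; no stress test gives 197 − 2 = 195. No deviation. ✓
  Distressed: no stress test gives 197 − 2 = 195; stress test gives 253 − 18 = 235. Would deviate. ✗
Try solvent → no stress test, distressed → stress test:
  If types separate, no stress test earns payment 253 and stress test earns 197.
  Solvent: no stress test gives 253 − 2 = 251; stress test gives 197 − 8 = 189. No deviation. ✓
  Distressed: stress test gives 197 − 18 = 179; no stress test gives 253 − 2 = 251. Would deviate. ✗
Neither assignment is incentive-compatible.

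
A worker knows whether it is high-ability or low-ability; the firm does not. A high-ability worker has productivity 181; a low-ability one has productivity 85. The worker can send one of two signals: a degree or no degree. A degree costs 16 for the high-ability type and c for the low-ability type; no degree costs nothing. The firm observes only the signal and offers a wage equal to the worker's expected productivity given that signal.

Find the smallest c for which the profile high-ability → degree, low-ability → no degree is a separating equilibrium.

Under separation: degree → high-ability (pays 181); no degree → low-ability (pays 85).
High-ability: 181 − 16 = 165 ≥ 85 − 0 = 85. Holds regardless of c. ✓
Low-ability: 85 − 0 ≥ 181 − c, so c ≥ 181 − 85 = 96.

96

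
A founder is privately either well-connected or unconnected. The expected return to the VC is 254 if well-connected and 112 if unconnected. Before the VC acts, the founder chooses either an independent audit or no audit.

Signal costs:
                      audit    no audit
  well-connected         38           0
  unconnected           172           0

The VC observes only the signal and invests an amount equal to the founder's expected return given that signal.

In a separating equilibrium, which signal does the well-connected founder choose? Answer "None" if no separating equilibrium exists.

Try well-connected → audit, unconnected → no audit:
  If types separate, audit earns payment 254 and no audit earns 112.
  Well-connected: audit gives 254 − 38 = 216; no audit gives 112 − 0 = 112. No deviation. ✓
  Unconnected: no audit gives 112 − 0 = 112; audit gives 254 − 172 = 82. No deviation. ✓
Both hold — the well-connected type sends audit.

audit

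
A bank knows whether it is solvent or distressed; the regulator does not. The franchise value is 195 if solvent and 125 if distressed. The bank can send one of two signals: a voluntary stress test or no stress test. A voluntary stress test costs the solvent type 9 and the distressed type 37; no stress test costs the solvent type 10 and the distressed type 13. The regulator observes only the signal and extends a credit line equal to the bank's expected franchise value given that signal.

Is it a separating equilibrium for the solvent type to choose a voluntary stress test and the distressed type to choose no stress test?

Under separation the regulator infers type exactly: stress test → solvent (pays 195), no stress test → distressed (pays 125).
Solvent: stress test gives 195 − 9 = 186; no stress test gives 125 − 10 = 115. No deviation. ✓
Distressed: no stress test gives 125 − 13 = 112; stress test gives 195 − 37 = 158. Would deviate. ✗

No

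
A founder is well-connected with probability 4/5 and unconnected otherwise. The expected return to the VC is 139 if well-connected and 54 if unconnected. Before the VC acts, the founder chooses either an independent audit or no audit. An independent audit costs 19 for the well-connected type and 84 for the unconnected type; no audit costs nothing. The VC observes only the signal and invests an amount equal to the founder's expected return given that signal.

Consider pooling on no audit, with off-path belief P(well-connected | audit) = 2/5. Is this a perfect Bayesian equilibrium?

At the pooled signal (no audit) the VC holds the prior 4/5 and pays 4/5·139 + 1/5·54 = 122. Off-path (audit) belief 2/5 gives 2/5·139 + 3/5·54 = 88.
Well-connected: no audit gives 122 − 0 = 122; audit gives 88 − 19 = 69. Stays. ✓
Unconnected: no audit gives 122 − 0 = 122; audit gives 88 − 84 = 4. Stays. ✓

Yes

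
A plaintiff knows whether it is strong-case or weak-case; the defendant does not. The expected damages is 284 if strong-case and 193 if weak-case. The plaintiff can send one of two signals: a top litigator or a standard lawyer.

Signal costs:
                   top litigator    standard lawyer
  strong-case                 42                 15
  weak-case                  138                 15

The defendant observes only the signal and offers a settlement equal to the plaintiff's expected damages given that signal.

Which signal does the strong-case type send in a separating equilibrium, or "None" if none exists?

top litigator

Try strong-case → top litigator, weak-case → standard lawyer:
  If types separate, top litigator earns payment 284 and standard lawyer earns 193.
  Strong-case: top litigator gives 284 − 42 = 242; standard lawyer gives 193 − 15 = 178. No deviation. ✓
  Weak-case: standard lawyer gives 193 − 15 = 178; top litigator gives 284 − 138 = 146. No deviation. ✓
Both hold — the strong-case type sends top litigator.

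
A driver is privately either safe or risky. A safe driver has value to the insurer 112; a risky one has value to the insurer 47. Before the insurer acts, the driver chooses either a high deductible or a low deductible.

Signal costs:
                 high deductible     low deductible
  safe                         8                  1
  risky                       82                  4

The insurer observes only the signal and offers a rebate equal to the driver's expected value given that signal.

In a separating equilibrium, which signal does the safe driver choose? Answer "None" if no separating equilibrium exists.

high deductible

Try safe → high deductible, risky → low deductible:
  Under separation the insurer infers type exactly: high deductible → safe (pays 112), low deductible → risky (pays 47).
  Safe: high deductible gives 112 − 8 = 104; low deductible gives 47 − 1 = 46. No deviation. ✓
  Risky: low deductible gives 47 − 4 = 43; high deductible gives 112 − 82 = 30. No deviation. ✓
Both hold — the safe type sends high deductible.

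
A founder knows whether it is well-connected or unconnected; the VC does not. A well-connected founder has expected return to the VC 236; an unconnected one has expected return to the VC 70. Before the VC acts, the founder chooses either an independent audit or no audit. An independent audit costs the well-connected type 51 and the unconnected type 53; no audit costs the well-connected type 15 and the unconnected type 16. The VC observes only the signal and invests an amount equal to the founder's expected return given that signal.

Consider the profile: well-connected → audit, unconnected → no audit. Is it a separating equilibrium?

No

If types separate, audit earns payment 236 and no audit earns 70.
Well-connected: audit gives 236 − 51 = 185; no audit gives 70 − 15 = 55. No deviation. ✓
Unconnected: no audit gives 70 − 16 = 54; audit gives 236 − 53 = 183. Would deviate. ✗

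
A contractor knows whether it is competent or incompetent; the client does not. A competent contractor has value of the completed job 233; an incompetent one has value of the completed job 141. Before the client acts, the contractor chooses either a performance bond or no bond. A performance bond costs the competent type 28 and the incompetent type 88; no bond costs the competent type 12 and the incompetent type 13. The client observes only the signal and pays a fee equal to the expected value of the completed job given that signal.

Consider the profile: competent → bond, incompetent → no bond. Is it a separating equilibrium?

If types separate, bond earns payment 233 and no bond earns 141.
Competent: bond gives 233 − 28 = 205; no bond gives 141 − 12 = 129. No deviation. ✓
Incompetent: no bond gives 141 − 13 = 128; bond gives 233 − 88 = 145. Would deviate. ✗

No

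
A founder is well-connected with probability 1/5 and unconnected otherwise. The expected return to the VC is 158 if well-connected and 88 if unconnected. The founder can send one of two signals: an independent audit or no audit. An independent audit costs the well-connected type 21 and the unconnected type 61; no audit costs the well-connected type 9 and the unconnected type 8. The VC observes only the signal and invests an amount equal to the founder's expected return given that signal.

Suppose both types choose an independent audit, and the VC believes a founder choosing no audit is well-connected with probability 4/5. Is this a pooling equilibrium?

On the equilibrium path (audit) the VC holds the prior 1/5 and pays 1/5·158 + 4/5·88 = 102. Off-path (no audit) belief 4/5 gives 4/5·158 + 1/5·88 = 144.
Well-connected: audit gives 102 − 21 = 81; no audit gives 144 − 9 = 135. Deviates. ✗
Unconnected: audit gives 102 − 61 = 41; no audit gives 144 − 8 = 136. Deviates. ✗

No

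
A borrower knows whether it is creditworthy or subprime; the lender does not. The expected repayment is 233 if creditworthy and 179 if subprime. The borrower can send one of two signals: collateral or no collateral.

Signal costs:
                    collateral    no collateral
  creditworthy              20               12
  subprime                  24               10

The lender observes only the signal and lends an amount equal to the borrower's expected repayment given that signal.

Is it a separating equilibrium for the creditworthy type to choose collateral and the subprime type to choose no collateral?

Under separation the lender infers type exactly: collateral → creditworthy (pays 233), no collateral → subprime (pays 179).
Creditworthy: collateral gives 233 − 20 = 213; no collateral gives 179 − 12 = 167. No deviation. ✓
Subprime: no collateral gives 179 − 10 = 169; collateral gives 233 − 24 = 209. Would deviate. ✗

No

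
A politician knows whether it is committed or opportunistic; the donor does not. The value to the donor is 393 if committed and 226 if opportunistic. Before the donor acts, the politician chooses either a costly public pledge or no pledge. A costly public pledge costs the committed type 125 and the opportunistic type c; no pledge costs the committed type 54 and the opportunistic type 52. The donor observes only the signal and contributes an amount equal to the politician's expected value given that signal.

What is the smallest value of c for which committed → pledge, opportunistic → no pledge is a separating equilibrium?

219

Under separation: pledge → committed (pays 393); no pledge → opportunistic (pays 226).
Committed: 393 − 125 = 268 ≥ 226 − 54 = 172. Holds regardless of c. ✓
Opportunistic: 226 − 52 ≥ 393 − c, so c ≥ 393 − 174 = 219.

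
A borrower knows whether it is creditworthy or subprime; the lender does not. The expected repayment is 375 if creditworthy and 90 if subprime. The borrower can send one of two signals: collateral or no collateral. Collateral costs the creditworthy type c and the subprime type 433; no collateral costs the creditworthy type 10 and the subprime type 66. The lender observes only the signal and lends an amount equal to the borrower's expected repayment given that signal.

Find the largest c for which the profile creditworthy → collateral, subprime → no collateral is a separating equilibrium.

295

Under separation: collateral → creditworthy (pays 375); no collateral → subprime (pays 90).
Subprime: 90 − 66 = 24 ≥ 375 − 433 = -58. Holds regardless of c. ✓
Creditworthy: 375 − c ≥ 90 − 10, so c ≤ 375 − 80 = 295.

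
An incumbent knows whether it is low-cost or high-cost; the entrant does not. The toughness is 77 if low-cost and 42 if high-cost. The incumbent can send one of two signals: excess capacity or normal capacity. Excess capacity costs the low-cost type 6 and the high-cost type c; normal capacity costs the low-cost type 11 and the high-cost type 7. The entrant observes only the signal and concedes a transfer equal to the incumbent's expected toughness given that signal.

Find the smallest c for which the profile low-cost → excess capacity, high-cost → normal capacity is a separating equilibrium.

42

Under separation: excess capacity → low-cost (pays 77); normal capacity → high-cost (pays 42).
Low-cost: 77 − 6 = 71 ≥ 42 − 11 = 31. Holds regardless of c. ✓
High-cost: 42 − 7 ≥ 77 − c, so c ≥ 77 − 35 = 42.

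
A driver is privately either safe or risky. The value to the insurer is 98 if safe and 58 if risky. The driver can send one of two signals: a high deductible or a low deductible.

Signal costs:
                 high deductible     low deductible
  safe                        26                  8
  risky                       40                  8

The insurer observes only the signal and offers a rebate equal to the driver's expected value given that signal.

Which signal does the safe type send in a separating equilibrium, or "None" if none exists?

None

Try safe → high deductible, risky → low deductible:
  If types separate, high deductible earns payment 98 and low deductible earns 58.
  Safe: high deductible gives 98 − 26 = 72; low deductible gives 58 − 8 = 50. No deviation. ✓
  Risky: low deductible gives 58 − 8 = 50; high deductible gives 98 − 40 = 58. Would deviate. ✗
Try safe → low deductible, risky → high deductible:
  If types separate, low deductible earns payment 98 and high deductible earns 58.
  Safe: low deductible gives 98 − 8 = 90; high deductible gives 58 − 26 = 32. No deviation. ✓
  Risky: high deductible gives 58 − 40 = 18; low deductible gives 98 − 8 = 90. Would deviate. ✗
Neither assignment is incentive-compatible.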